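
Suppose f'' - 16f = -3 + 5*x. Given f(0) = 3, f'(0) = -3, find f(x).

Characteristic equation r² - 16 = 0 factors as (r + 4)(r - 4) = 0, so r = -4, 4.
Hence f_h = C1*exp(-4*x) + C2*exp(4*x).
For the particular solution try f_p = A0 + A1*x. Substituting and matching coefficients of each power of x gives A0 = 3/16, A1 = -5/16, so f_p = 3/16 - 5*x/16.
General solution: f = 3/16 - 5*x/16 + C1*exp(-4*x) + C2*exp(4*x).
Apply the initial conditions: f(0) = 3/16 + C1 + C2 = 3 and f'(0) = -5/16 - 4*C1 + 4*C2 = -3. Solving gives C1 = 223/128, C2 = 137/128.

f = 3/16 - 5*x/16 + 137*exp(4*x)/128 + 223*exp(-4*x)/128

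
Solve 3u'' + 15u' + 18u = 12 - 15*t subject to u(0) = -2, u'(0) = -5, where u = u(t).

Divide through by 3: u'' + 5u' + 6u = 4 - 5*t.
Characteristic equation r² + 5r + 6 = 0 factors as (r + 3)(r + 2) = 0, so r = -3, -2.
Hence u_h = C1*exp(-3*t) + C2*exp(-2*t).
For the particular solution try u_p = A0 + A1*t. Substituting and matching coefficients of each power of t gives A0 = 49/36, A1 = -5/6, so u_p = 49/36 - 5*t/6.
General solution: u = 49/36 - 5*t/6 + C1*exp(-3*t) + C2*exp(-2*t).
Apply the initial conditions: u(0) = 49/36 + C1 + C2 = -2 and u'(0) = -5/6 - 3*C1 - 2*C2 = -5. Solving gives C1 = 98/9, C2 = -57/4.

u = 49/36 - 57*exp(-2*t)/4 - 5*t/6 + 98*exp(-3*t)/9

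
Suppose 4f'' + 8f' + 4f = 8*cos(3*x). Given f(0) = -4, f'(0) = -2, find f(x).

Divide through by 4: f'' + 2f' + f = 2*cos(3*x).
Characteristic equation r² + 2r + 1 = 0 has discriminant (2)² - 4·(1) = 0, so r = -1 is a repeated root.
Hence f_h = (C1 + C2*x)*exp(-x).
Try f_p = A*cos(3*x) + B*sin(3*x). Substituting and equating the coefficients of cos(3x) and sin(3x) gives A = -4/25, B = 3/25, so f_p = -4*cos(3*x)/25 + 3*sin(3*x)/25.
General solution: f = -4*cos(3*x)/25 + 3*sin(3*x)/25 + C1*exp(-x) + C2*x*exp(-x).
Apply the initial conditions: f(0) = -4/25 + C1 = -4 and f'(0) = 9/25 + C2 - C1 = -2. Solving gives C1 = -96/25, C2 = -31/5.

f = -96*exp(-x)/25 - 4*cos(3*x)/25 + 3*sin(3*x)/25 - 31*x*exp(-x)/5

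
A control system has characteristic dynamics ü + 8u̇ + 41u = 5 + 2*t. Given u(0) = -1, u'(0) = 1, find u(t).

Characteristic equation r² + 8r + 41 = 0 has discriminant (8)² - 4·(41) = -100 < 0, so r = -4 ± 5i.
Hence u_h = C1*cos(5*t)*exp(-4*t) + C2*exp(-4*t)*sin(5*t).
For the particular solution try u_p = A0 + A1*t. Substituting and matching coefficients of each power of t gives A0 = 189/1681, A1 = 2/41, so u_p = 189/1681 + 2*t/41.
General solution: u = 189/1681 + 2*t/41 + C1*cos(5*t)*exp(-4*t) + C2*exp(-4*t)*sin(5*t).
Apply the initial conditions: u(0) = 189/1681 + C1 = -1 and u'(0) = 2/41 - 4*C1 + 5*C2 = 1. Solving gives C1 = -1870/1681, C2 = -5881/8405.

u = 189/1681 + 2*t/41 - 5881*exp(-4*t)*sin(5*t)/8405 - 1870*cos(5*t)*exp(-4*t)/1681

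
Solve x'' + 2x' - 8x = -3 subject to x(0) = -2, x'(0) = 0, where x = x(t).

x = 3/8 - 19*exp(2*t)/12 - 19*exp(-4*t)/24

Characteristic equation r² + 2r - 8 = 0 factors as (r + 4)(r - 2) = 0, so r = -4, 2.
Hence x_h = C1*exp(-4*t) + C2*exp(2*t).
For the particular solution try x_p = A0. Substituting and matching coefficients of each power of t gives A0 = 3/8, so x_p = 3/8.
General solution: x = 3/8 + C1*exp(-4*t) + C2*exp(2*t).
Apply the initial conditions: x(0) = 3/8 + C1 + C2 = -2 and x'(0) = -4*C1 + 2*C2 = 0. Solving gives C1 = -19/24, C2 = -19/12.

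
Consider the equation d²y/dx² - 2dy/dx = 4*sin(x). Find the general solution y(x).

y = C2 - 4*sin(x)/5 + 8*cos(x)/5 + C1*exp(2*x)

Characteristic equation r² - 2r = 0 factors as (r - 2)r = 0, so r = 2, 0.
Hence y_h = C1*exp(2*x) + C2.
Try y_p = A*cos(x) + B*sin(x). Substituting and equating the coefficients of cos(x) and sin(x) gives A = 8/5, B = -4/5, so y_p = -4*sin(x)/5 + 8*cos(x)/5.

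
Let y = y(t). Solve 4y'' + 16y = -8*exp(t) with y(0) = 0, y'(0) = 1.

Divide through by 4: y'' + 4y = -2*exp(t).
Characteristic equation r² + 4 = 0 has discriminant (0)² - 4·(4) = -16 < 0, so r = ± 2i.
Hence y_h = C1*cos(2*t) + C2*sin(2*t).
Try y_p = A*exp(t). Substituting into the equation and dividing by exp(t) gives A = -2/5, so y_p = -2*exp(t)/5.
General solution: y = -2*exp(t)/5 + C1*cos(2*t) + C2*sin(2*t).
Apply the initial conditions: y(0) = -2/5 + C1 = 0 and y'(0) = -2/5 + 2*C2 = 1. Solving gives C1 = 2/5, C2 = 7/10.

y = -2*exp(t)/5 + 2*cos(2*t)/5 + 7*sin(2*t)/10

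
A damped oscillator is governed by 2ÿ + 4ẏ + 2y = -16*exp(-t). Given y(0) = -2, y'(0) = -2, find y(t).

Divide through by 2: y'' + 2y' + y = -8*exp(-t).
Characteristic equation r² + 2r + 1 = 0 has discriminant (2)² - 4·(1) = 0, so r = -1 is a repeated root.
Hence y_h = (C1 + C2*t)*exp(-t).
Since exp(-t) solves the homogeneous equation (r = -1 is a root of multiplicity 2), multiply the trial by t^2. Try y_p = A*t^2*exp(-t). Substituting into the equation and dividing by exp(-t) gives A = -4, so y_p = -4*t^2*exp(-t).
General solution: y = C1*exp(-t) - 4*t^2*exp(-t) + C2*t*exp(-t).
Apply the initial conditions: y(0) = C1 = -2 and y'(0) = C2 - C1 = -2. Solving gives C1 = -2, C2 = -4.

y = -2*exp(-t) - 4*t*exp(-t) - 4*t**2*exp(-t)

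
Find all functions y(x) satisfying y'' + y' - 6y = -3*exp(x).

Characteristic equation r² + r - 6 = 0 factors as (r - 2)(r + 3) = 0, so r = 2, -3.
Hence y_h = C1*exp(2*x) + C2*exp(-3*x).
Try y_p = A*exp(x). Substituting into the equation and dividing by exp(x) gives A = 3/4, so y_p = 3*exp(x)/4.

y = 3*exp(x)/4 + C1*exp(2*x) + C2*exp(-3*x)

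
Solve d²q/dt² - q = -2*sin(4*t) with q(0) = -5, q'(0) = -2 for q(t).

q = -127*exp(t)/34 - 43*exp(-t)/34 + 2*sin(4*t)/17

Characteristic equation r² - 1 = 0 factors as (r + 1)(r - 1) = 0, so r = -1, 1.
Hence q_h = C1*exp(-t) + C2*exp(t).
Try q_p = A*cos(4*t) + B*sin(4*t). Substituting and equating the coefficients of cos(4t) and sin(4t) gives A = 0, B = 2/17, so q_p = 2*sin(4*t)/17.
General solution: q = 2*sin(4*t)/17 + C1*exp(-t) + C2*exp(t).
Apply the initial conditions: q(0) = C1 + C2 = -5 and q'(0) = 8/17 + C2 - C1 = -2. Solving gives C1 = -43/34, C2 = -127/34.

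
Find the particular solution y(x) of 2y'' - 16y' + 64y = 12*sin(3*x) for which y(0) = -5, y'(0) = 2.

y = 138*sin(3*x)/1105 + 144*cos(3*x)/1105 - 5669*cos(4*x)*exp(4*x)/1105 + 6118*exp(4*x)*sin(4*x)/1105

Divide through by 2: y'' - 8y' + 32y = 6*sin(3*x).
Characteristic equation r² - 8r + 32 = 0 has discriminant (-8)² - 4·(32) = -64 < 0, so r = 4 ± 4i.
Hence y_h = C1*cos(4*x)*exp(4*x) + C2*exp(4*x)*sin(4*x).
Try y_p = A*cos(3*x) + B*sin(3*x). Substituting and equating the coefficients of cos(3x) and sin(3x) gives A = 144/1105, B = 138/1105, so y_p = 138*sin(3*x)/1105 + 144*cos(3*x)/1105.
General solution: y = 138*sin(3*x)/1105 + 144*cos(3*x)/1105 + C1*cos(4*x)*exp(4*x) + C2*exp(4*x)*sin(4*x).
Apply the initial conditions: y(0) = 144/1105 + C1 = -5 and y'(0) = 414/1105 + 4*C1 + 4*C2 = 2. Solving gives C1 = -5669/1105, C2 = 6118/1105.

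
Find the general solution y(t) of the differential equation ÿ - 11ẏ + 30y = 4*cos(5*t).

Characteristic equation r² - 11r + 30 = 0 factors as (r - 6)(r - 5) = 0, so r = 6, 5.
Hence y_h = C1*exp(6*t) + C2*exp(5*t).
Try y_p = A*cos(5*t) + B*sin(5*t). Substituting and equating the coefficients of cos(5t) and sin(5t) gives A = 2/305, B = -22/305, so y_p = -22*sin(5*t)/305 + 2*cos(5*t)/305.

y = -22*sin(5*t)/305 + 2*cos(5*t)/305 + C1*exp(6*t) + C2*exp(5*t)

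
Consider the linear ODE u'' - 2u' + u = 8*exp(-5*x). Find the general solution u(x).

u = 2*exp(-5*x)/9 + C1*exp(x) + C2*x*exp(x)

Characteristic equation r² - 2r + 1 = 0 has discriminant (-2)² - 4·(1) = 0, so r = 1 is a repeated root.
Hence u_h = (C1 + C2*x)*exp(x).
Try u_p = A*exp(-5*x). Substituting into the equation and dividing by exp(-5*x) gives A = 2/9, so u_p = 2*exp(-5*x)/9.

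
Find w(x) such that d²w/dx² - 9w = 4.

w = -4/9 + C1*exp(-3*x) + C2*exp(3*x)

Characteristic equation r² - 9 = 0 factors as (r + 3)(r - 3) = 0, so r = -3, 3.
Hence w_h = C1*exp(-3*x) + C2*exp(3*x).
For the particular solution try w_p = A0. Substituting and matching coefficients of each power of x gives A0 = -4/9, so w_p = -4/9.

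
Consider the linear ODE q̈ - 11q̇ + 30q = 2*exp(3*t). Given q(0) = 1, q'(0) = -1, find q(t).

Characteristic equation r² - 11r + 30 = 0 factors as (r - 5)(r - 6) = 0, so r = 5, 6.
Hence q_h = C1*exp(5*t) + C2*exp(6*t).
Try q_p = A*exp(3*t). Substituting into the equation and dividing by exp(3*t) gives A = 1/3, so q_p = exp(3*t)/3.
General solution: q = exp(3*t)/3 + C1*exp(5*t) + C2*exp(6*t).
Apply the initial conditions: q(0) = 1/3 + C1 + C2 = 1 and q'(0) = 1 + 5*C1 + 6*C2 = -1. Solving gives C1 = 6, C2 = -16/3.

q = 6*exp(5*t) - 16*exp(6*t)/3 + exp(3*t)/3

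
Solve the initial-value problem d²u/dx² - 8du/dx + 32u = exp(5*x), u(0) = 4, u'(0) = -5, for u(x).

u = exp(5*x)/17 - 179*exp(4*x)*sin(4*x)/34 + 67*cos(4*x)*exp(4*x)/17

Characteristic equation r² - 8r + 32 = 0 has discriminant (-8)² - 4·(32) = -64 < 0, so r = 4 ± 4i.
Hence u_h = C1*cos(4*x)*exp(4*x) + C2*exp(4*x)*sin(4*x).
Try u_p = A*exp(5*x). Substituting into the equation and dividing by exp(5*x) gives A = 1/17, so u_p = exp(5*x)/17.
General solution: u = exp(5*x)/17 + C1*cos(4*x)*exp(4*x) + C2*exp(4*x)*sin(4*x).
Apply the initial conditions: u(0) = 1/17 + C1 = 4 and u'(0) = 5/17 + 4*C1 + 4*C2 = -5. Solving gives C1 = 67/17, C2 = -179/34.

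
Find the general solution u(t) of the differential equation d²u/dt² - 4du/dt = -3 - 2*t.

u = C2 + t**2/4 + 7*t/8 + C1*exp(4*t)

Characteristic equation r² - 4r = 0 factors as (r - 4)r = 0, so r = 4, 0.
Hence u_h = C1*exp(4*t) + C2.
Since 0 is a characteristic root (multiplicity 1), multiply the polynomial trial by t: try u_p = t*(A0 + A1*t). Substituting and matching coefficients of each power of t gives A0 = 7/8, A1 = 1/4, so u_p = t^2/4 + 7*t/8.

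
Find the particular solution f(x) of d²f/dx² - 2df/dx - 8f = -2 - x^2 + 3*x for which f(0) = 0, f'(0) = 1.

f = 25/64 - 7*x/16 - exp(-2*x)/2 + x**2/8 + 7*exp(4*x)/64

Characteristic equation r² - 2r - 8 = 0 factors as (r - 4)(r + 2) = 0, so r = 4, -2.
Hence f_h = C1*exp(4*x) + C2*exp(-2*x).
For the particular solution try f_p = A0 + A1*x + A2*x^2. Substituting and matching coefficients of each power of x gives A0 = 25/64, A1 = -7/16, A2 = 1/8, so f_p = 25/64 - 7*x/16 + x^2/8.
General solution: f = 25/64 - 7*x/16 + x^2/8 + C1*exp(4*x) + C2*exp(-2*x).
Apply the initial conditions: f(0) = 25/64 + C1 + C2 = 0 and f'(0) = -7/16 - 2*C2 + 4*C1 = 1. Solving gives C1 = 7/64, C2 = -1/2.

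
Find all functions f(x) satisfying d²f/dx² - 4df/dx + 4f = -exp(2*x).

Characteristic equation r² - 4r + 4 = 0 has discriminant (-4)² - 4·(4) = 0, so r = 2 is a repeated root.
Hence f_h = (C1 + C2*x)*exp(2*x).
Since exp(2*x) solves the homogeneous equation (r = 2 is a root of multiplicity 2), multiply the trial by x^2. Try f_p = A*x^2*exp(2*x). Substituting into the equation and dividing by exp(2*x) gives A = -1/2, so f_p = -x^2*exp(2*x)/2.

f = C1*exp(2*x) - x**2*exp(2*x)/2 + C2*x*exp(2*x)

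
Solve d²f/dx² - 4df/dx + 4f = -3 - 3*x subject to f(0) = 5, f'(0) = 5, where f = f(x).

f = -3/2 - 3*x/4 + 13*exp(2*x)/2 - 29*x*exp(2*x)/4

Characteristic equation r² - 4r + 4 = 0 has discriminant (-4)² - 4·(4) = 0, so r = 2 is a repeated root.
Hence f_h = (C1 + C2*x)*exp(2*x).
For the particular solution try f_p = A0 + A1*x. Substituting and matching coefficients of each power of x gives A0 = -3/2, A1 = -3/4, so f_p = -3/2 - 3*x/4.
General solution: f = -3/2 - 3*x/4 + C1*exp(2*x) + C2*x*exp(2*x).
Apply the initial conditions: f(0) = -3/2 + C1 = 5 and f'(0) = -3/4 + C2 + 2*C1 = 5. Solving gives C1 = 13/2, C2 = -29/4.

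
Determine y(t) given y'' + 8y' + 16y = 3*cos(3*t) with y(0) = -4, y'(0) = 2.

Characteristic equation r² + 8r + 16 = 0 has discriminant (8)² - 4·(16) = 0, so r = -4 is a repeated root.
Hence y_h = (C1 + C2*t)*exp(-4*t).
Try y_p = A*cos(3*t) + B*sin(3*t). Substituting and equating the coefficients of cos(3t) and sin(3t) gives A = 21/625, B = 72/625, so y_p = 21*cos(3*t)/625 + 72*sin(3*t)/625.
General solution: y = 21*cos(3*t)/625 + 72*sin(3*t)/625 + C1*exp(-4*t) + C2*t*exp(-4*t).
Apply the initial conditions: y(0) = 21/625 + C1 = -4 and y'(0) = 216/625 + C2 - 4*C1 = 2. Solving gives C1 = -2521/625, C2 = -362/25.

y = -2521*exp(-4*t)/625 + 21*cos(3*t)/625 + 72*sin(3*t)/625 - 362*t*exp(-4*t)/25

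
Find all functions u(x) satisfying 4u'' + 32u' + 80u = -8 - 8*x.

Divide through by 4: u'' + 8u' + 20u = -2 - 2*x.
Characteristic equation r² + 8r + 20 = 0 has discriminant (8)² - 4·(20) = -16 < 0, so r = -4 ± 2i.
Hence u_h = C1*cos(2*x)*exp(-4*x) + C2*exp(-4*x)*sin(2*x).
For the particular solution try u_p = A0 + A1*x. Substituting and matching coefficients of each power of x gives A0 = -3/50, A1 = -1/10, so u_p = -3/50 - x/10.

u = -3/50 - x/10 + C1*cos(2*x)*exp(-4*x) + C2*exp(-4*x)*sin(2*x)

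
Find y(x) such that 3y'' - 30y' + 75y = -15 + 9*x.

y = -19/125 + 3*x/25 + C1*exp(5*x) + C2*x*exp(5*x)

Divide through by 3: y'' - 10y' + 25y = -5 + 3*x.
Characteristic equation r² - 10r + 25 = 0 has discriminant (-10)² - 4·(25) = 0, so r = 5 is a repeated root.
Hence y_h = (C1 + C2*x)*exp(5*x).
For the particular solution try y_p = A0 + A1*x. Substituting and matching coefficients of each power of x gives A0 = -19/125, A1 = 3/25, so y_p = -19/125 + 3*x/25.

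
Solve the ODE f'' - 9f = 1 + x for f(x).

f = -1/9 - x/9 + C1*exp(-3*x) + C2*exp(3*x)

Characteristic equation r² - 9 = 0 factors as (r + 3)(r - 3) = 0, so r = -3, 3.
Hence f_h = C1*exp(-3*x) + C2*exp(3*x).
For the particular solution try f_p = A0 + A1*x. Substituting and matching coefficients of each power of x gives A0 = -1/9, A1 = -1/9, so f_p = -1/9 - x/9.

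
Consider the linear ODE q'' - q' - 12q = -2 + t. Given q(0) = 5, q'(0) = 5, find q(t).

q = 25/144 - t/12 + 128*exp(-3*t)/63 + 313*exp(4*t)/112

Characteristic equation r² - r - 12 = 0 factors as (r + 3)(r - 4) = 0, so r = -3, 4.
Hence q_h = C1*exp(-3*t) + C2*exp(4*t).
For the particular solution try q_p = A0 + A1*t. Substituting and matching coefficients of each power of t gives A0 = 25/144, A1 = -1/12, so q_p = 25/144 - t/12.
General solution: q = 25/144 - t/12 + C1*exp(-3*t) + C2*exp(4*t).
Apply the initial conditions: q(0) = 25/144 + C1 + C2 = 5 and q'(0) = -1/12 - 3*C1 + 4*C2 = 5. Solving gives C1 = 128/63, C2 = 313/112.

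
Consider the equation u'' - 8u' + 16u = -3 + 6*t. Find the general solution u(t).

Characteristic equation r² - 8r + 16 = 0 has discriminant (-8)² - 4·(16) = 0, so r = 4 is a repeated root.
Hence u_h = (C1 + C2*t)*exp(4*t).
For the particular solution try u_p = A0 + A1*t. Substituting and matching coefficients of each power of t gives A0 = 0, A1 = 3/8, so u_p = 3*t/8.

u = 3*t/8 + C1*exp(4*t) + C2*t*exp(4*t)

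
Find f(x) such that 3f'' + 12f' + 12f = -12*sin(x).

f = -12*sin(x)/25 + 16*cos(x)/25 + C1*exp(-2*x) + C2*x*exp(-2*x)

Divide through by 3: f'' + 4f' + 4f = -4*sin(x).
Characteristic equation r² + 4r + 4 = 0 has discriminant (4)² - 4·(4) = 0, so r = -2 is a repeated root.
Hence f_h = (C1 + C2*x)*exp(-2*x).
Try f_p = A*cos(x) + B*sin(x). Substituting and equating the coefficients of cos(x) and sin(x) gives A = 16/25, B = -12/25, so f_p = -12*sin(x)/25 + 16*cos(x)/25.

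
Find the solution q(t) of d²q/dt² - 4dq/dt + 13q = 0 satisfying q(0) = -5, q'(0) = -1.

q = -5*cos(3*t)*exp(2*t) + 3*exp(2*t)*sin(3*t)

Characteristic equation r² - 4r + 13 = 0 has discriminant (-4)² - 4·(13) = -36 < 0, so r = 2 ± 3i.
Hence q_h = C1*cos(3*t)*exp(2*t) + C2*exp(2*t)*sin(3*t).
Apply the initial conditions: q(0) = C1 = -5 and q'(0) = 2*C1 + 3*C2 = -1. Solving gives C1 = -5, C2 = 3.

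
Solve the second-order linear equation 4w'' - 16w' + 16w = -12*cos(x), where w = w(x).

w = -9*cos(x)/25 + 12*sin(x)/25 + C1*exp(2*x) + C2*x*exp(2*x)

Divide through by 4: w'' - 4w' + 4w = -3*cos(x).
Characteristic equation r² - 4r + 4 = 0 has discriminant (-4)² - 4·(4) = 0, so r = 2 is a repeated root.
Hence w_h = (C1 + C2*x)*exp(2*x).
Try w_p = A*cos(x) + B*sin(x). Substituting and equating the coefficients of cos(x) and sin(x) gives A = -9/25, B = 12/25, so w_p = -9*cos(x)/25 + 12*sin(x)/25.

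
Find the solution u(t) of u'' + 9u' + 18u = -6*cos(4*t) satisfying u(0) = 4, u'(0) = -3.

Characteristic equation r² + 9r + 18 = 0 factors as (r + 6)(r + 3) = 0, so r = -6, -3.
Hence u_h = C1*exp(-6*t) + C2*exp(-3*t).
Try u_p = A*cos(4*t) + B*sin(4*t). Substituting and equating the coefficients of cos(4t) and sin(4t) gives A = -3/325, B = -54/325, so u_p = -54*sin(4*t)/325 - 3*cos(4*t)/325.
General solution: u = -54*sin(4*t)/325 - 3*cos(4*t)/325 + C1*exp(-6*t) + C2*exp(-3*t).
Apply the initial conditions: u(0) = -3/325 + C1 + C2 = 4 and u'(0) = -216/325 - 6*C1 - 3*C2 = -3. Solving gives C1 = -42/13, C2 = 181/25.

u = -54*sin(4*t)/325 - 42*exp(-6*t)/13 - 3*cos(4*t)/325 + 181*exp(-3*t)/25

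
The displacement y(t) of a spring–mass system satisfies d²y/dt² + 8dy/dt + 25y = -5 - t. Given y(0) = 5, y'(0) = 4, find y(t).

Characteristic equation r² + 8r + 25 = 0 has discriminant (8)² - 4·(25) = -36 < 0, so r = -4 ± 3i.
Hence y_h = C1*cos(3*t)*exp(-4*t) + C2*exp(-4*t)*sin(3*t).
For the particular solution try y_p = A0 + A1*t. Substituting and matching coefficients of each power of t gives A0 = -117/625, A1 = -1/25, so y_p = -117/625 - t/25.
General solution: y = -117/625 - t/25 + C1*cos(3*t)*exp(-4*t) + C2*exp(-4*t)*sin(3*t).
Apply the initial conditions: y(0) = -117/625 + C1 = 5 and y'(0) = -1/25 - 4*C1 + 3*C2 = 4. Solving gives C1 = 3242/625, C2 = 15493/1875.

y = -117/625 - t/25 + 3242*cos(3*t)*exp(-4*t)/625 + 15493*exp(-4*t)*sin(3*t)/1875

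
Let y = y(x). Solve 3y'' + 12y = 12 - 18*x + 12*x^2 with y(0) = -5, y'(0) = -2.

y = 1/2 + x**2 - 11*cos(2*x)/2 - 3*x/2 - sin(2*x)/4

Divide through by 3: y'' + 4y = 4 - 6*x + 4*x^2.
Characteristic equation r² + 4 = 0 has discriminant (0)² - 4·(4) = -16 < 0, so r = ± 2i.
Hence y_h = C1*cos(2*x) + C2*sin(2*x).
For the particular solution try y_p = A0 + A1*x + A2*x^2. Substituting and matching coefficients of each power of x gives A0 = 1/2, A1 = -3/2, A2 = 1, so y_p = 1/2 + x^2 - 3*x/2.
General solution: y = 1/2 + x^2 - 3*x/2 + C1*cos(2*x) + C2*sin(2*x).
Apply the initial conditions: y(0) = 1/2 + C1 = -5 and y'(0) = -3/2 + 2*C2 = -2. Solving gives C1 = -11/2, C2 = -1/4.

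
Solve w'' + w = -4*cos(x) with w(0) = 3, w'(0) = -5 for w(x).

w = -5*sin(x) + 3*cos(x) - 2*x*sin(x)

Characteristic equation r² + 1 = 0 has discriminant (0)² - 4·(1) = -4 < 0, so r = ± i.
Hence w_h = C1*cos(x) + C2*sin(x).
Since ±1i are characteristic roots, multiply the trial by x. Try w_p = x*(A*cos(x) + B*sin(x)). Substituting and equating the coefficients of cos(x) and sin(x) gives A = 0, B = -2, so w_p = -2*x*sin(x).
General solution: w = C1*cos(x) + C2*sin(x) - 2*x*sin(x).
Apply the initial conditions: w(0) = C1 = 3 and w'(0) = C2 = -5. Solving gives C1 = 3, C2 = -5.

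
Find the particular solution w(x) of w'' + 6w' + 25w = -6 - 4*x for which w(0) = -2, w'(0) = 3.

Characteristic equation r² + 6r + 25 = 0 has discriminant (6)² - 4·(25) = -64 < 0, so r = -3 ± 4i.
Hence w_h = C1*cos(4*x)*exp(-3*x) + C2*exp(-3*x)*sin(4*x).
For the particular solution try w_p = A0 + A1*x. Substituting and matching coefficients of each power of x gives A0 = -126/625, A1 = -4/25, so w_p = -126/625 - 4*x/25.
General solution: w = -126/625 - 4*x/25 + C1*cos(4*x)*exp(-3*x) + C2*exp(-3*x)*sin(4*x).
Apply the initial conditions: w(0) = -126/625 + C1 = -2 and w'(0) = -4/25 - 3*C1 + 4*C2 = 3. Solving gives C1 = -1124/625, C2 = -1397/2500.

w = -126/625 - 4*x/25 - 1397*exp(-3*x)*sin(4*x)/2500 - 1124*cos(4*x)*exp(-3*x)/625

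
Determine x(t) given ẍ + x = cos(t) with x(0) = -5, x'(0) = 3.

x = -5*cos(t) + 3*sin(t) + t*sin(t)/2

Characteristic equation r² + 1 = 0 has discriminant (0)² - 4·(1) = -4 < 0, so r = ± i.
Hence x_h = C1*cos(t) + C2*sin(t).
Since ±1i are characteristic roots, multiply the trial by t. Try x_p = t*(A*cos(t) + B*sin(t)). Substituting and equating the coefficients of cos(t) and sin(t) gives A = 0, B = 1/2, so x_p = t*sin(t)/2.
General solution: x = C1*cos(t) + C2*sin(t) + t*sin(t)/2.
Apply the initial conditions: x(0) = C1 = -5 and x'(0) = C2 = 3. Solving gives C1 = -5, C2 = 3.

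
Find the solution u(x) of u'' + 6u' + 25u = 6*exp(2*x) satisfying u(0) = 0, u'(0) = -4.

u = 6*exp(2*x)/41 - 97*exp(-3*x)*sin(4*x)/82 - 6*cos(4*x)*exp(-3*x)/41

Characteristic equation r² + 6r + 25 = 0 has discriminant (6)² - 4·(25) = -64 < 0, so r = -3 ± 4i.
Hence u_h = C1*cos(4*x)*exp(-3*x) + C2*exp(-3*x)*sin(4*x).
Try u_p = A*exp(2*x). Substituting into the equation and dividing by exp(2*x) gives A = 6/41, so u_p = 6*exp(2*x)/41.
General solution: u = 6*exp(2*x)/41 + C1*cos(4*x)*exp(-3*x) + C2*exp(-3*x)*sin(4*x).
Apply the initial conditions: u(0) = 6/41 + C1 = 0 and u'(0) = 12/41 - 3*C1 + 4*C2 = -4. Solving gives C1 = -6/41, C2 = -97/82.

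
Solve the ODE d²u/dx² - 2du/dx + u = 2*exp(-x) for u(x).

u = exp(-x)/2 + C1*exp(x) + C2*x*exp(x)

Characteristic equation r² - 2r + 1 = 0 has discriminant (-2)² - 4·(1) = 0, so r = 1 is a repeated root.
Hence u_h = (C1 + C2*x)*exp(x).
Try u_p = A*exp(-x). Substituting into the equation and dividing by exp(-x) gives A = 1/2, so u_p = exp(-x)/2.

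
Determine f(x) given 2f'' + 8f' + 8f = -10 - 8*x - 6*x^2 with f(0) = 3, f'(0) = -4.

f = -11/8 + x/2 - 3*x**2/4 + 35*exp(-2*x)/8 + 17*x*exp(-2*x)/4

Divide through by 2: f'' + 4f' + 4f = -5 - 4*x - 3*x^2.
Characteristic equation r² + 4r + 4 = 0 has discriminant (4)² - 4·(4) = 0, so r = -2 is a repeated root.
Hence f_h = (C1 + C2*x)*exp(-2*x).
For the particular solution try f_p = A0 + A1*x + A2*x^2. Substituting and matching coefficients of each power of x gives A0 = -11/8, A1 = 1/2, A2 = -3/4, so f_p = -11/8 + x/2 - 3*x^2/4.
General solution: f = -11/8 + x/2 - 3*x^2/4 + C1*exp(-2*x) + C2*x*exp(-2*x).
Apply the initial conditions: f(0) = -11/8 + C1 = 3 and f'(0) = 1/2 + C2 - 2*C1 = -4. Solving gives C1 = 35/8, C2 = 17/4.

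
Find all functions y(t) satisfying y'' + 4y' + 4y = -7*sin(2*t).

Characteristic equation r² + 4r + 4 = 0 has discriminant (4)² - 4·(4) = 0, so r = -2 is a repeated root.
Hence y_h = (C1 + C2*t)*exp(-2*t).
Try y_p = A*cos(2*t) + B*sin(2*t). Substituting and equating the coefficients of cos(2t) and sin(2t) gives A = 7/8, B = 0, so y_p = 7*cos(2*t)/8.

y = 7*cos(2*t)/8 + C1*exp(-2*t) + C2*t*exp(-2*t)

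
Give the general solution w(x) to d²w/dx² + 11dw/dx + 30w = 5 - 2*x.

Characteristic equation r² + 11r + 30 = 0 factors as (r + 6)(r + 5) = 0, so r = -6, -5.
Hence w_h = C1*exp(-6*x) + C2*exp(-5*x).
For the particular solution try w_p = A0 + A1*x. Substituting and matching coefficients of each power of x gives A0 = 43/225, A1 = -1/15, so w_p = 43/225 - x/15.

w = 43/225 - x/15 + C1*exp(-6*x) + C2*exp(-5*x)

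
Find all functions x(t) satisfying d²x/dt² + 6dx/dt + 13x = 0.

Characteristic equation r² + 6r + 13 = 0 has discriminant (6)² - 4·(13) = -16 < 0, so r = -3 ± 2i.
Hence x_h = C1*cos(2*t)*exp(-3*t) + C2*exp(-3*t)*sin(2*t).

x = C1*cos(2*t)*exp(-3*t) + C2*exp(-3*t)*sin(2*t)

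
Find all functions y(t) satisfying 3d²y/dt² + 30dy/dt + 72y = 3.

Divide through by 3: y'' + 10y' + 24y = 1.
Characteristic equation r² + 10r + 24 = 0 factors as (r + 4)(r + 6) = 0, so r = -4, -6.
Hence y_h = C1*exp(-4*t) + C2*exp(-6*t).
For the particular solution try y_p = A0. Substituting and matching coefficients of each power of t gives A0 = 1/24, so y_p = 1/24.

y = 1/24 + C1*exp(-4*t) + C2*exp(-6*t)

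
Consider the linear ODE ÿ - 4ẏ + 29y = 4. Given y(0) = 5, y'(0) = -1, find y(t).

y = 4/29 - 311*exp(2*t)*sin(5*t)/145 + 141*cos(5*t)*exp(2*t)/29

Characteristic equation r² - 4r + 29 = 0 has discriminant (-4)² - 4·(29) = -100 < 0, so r = 2 ± 5i.
Hence y_h = C1*cos(5*t)*exp(2*t) + C2*exp(2*t)*sin(5*t).
For the particular solution try y_p = A0. Substituting and matching coefficients of each power of t gives A0 = 4/29, so y_p = 4/29.
General solution: y = 4/29 + C1*cos(5*t)*exp(2*t) + C2*exp(2*t)*sin(5*t).
Apply the initial conditions: y(0) = 4/29 + C1 = 5 and y'(0) = 2*C1 + 5*C2 = -1. Solving gives C1 = 141/29, C2 = -311/145.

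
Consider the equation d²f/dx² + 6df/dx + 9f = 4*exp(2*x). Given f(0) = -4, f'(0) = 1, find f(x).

f = -104*exp(-3*x)/25 + 4*exp(2*x)/25 - 59*x*exp(-3*x)/5

Characteristic equation r² + 6r + 9 = 0 has discriminant (6)² - 4·(9) = 0, so r = -3 is a repeated root.
Hence f_h = (C1 + C2*x)*exp(-3*x).
Try f_p = A*exp(2*x). Substituting into the equation and dividing by exp(2*x) gives A = 4/25, so f_p = 4*exp(2*x)/25.
General solution: f = 4*exp(2*x)/25 + C1*exp(-3*x) + C2*x*exp(-3*x).
Apply the initial conditions: f(0) = 4/25 + C1 = -4 and f'(0) = 8/25 + C2 - 3*C1 = 1. Solving gives C1 = -104/25, C2 = -59/5.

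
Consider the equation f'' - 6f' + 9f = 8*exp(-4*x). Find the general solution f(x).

Characteristic equation r² - 6r + 9 = 0 has discriminant (-6)² - 4·(9) = 0, so r = 3 is a repeated root.
Hence f_h = (C1 + C2*x)*exp(3*x).
Try f_p = A*exp(-4*x). Substituting into the equation and dividing by exp(-4*x) gives A = 8/49, so f_p = 8*exp(-4*x)/49.

f = 8*exp(-4*x)/49 + C1*exp(3*x) + C2*x*exp(3*x)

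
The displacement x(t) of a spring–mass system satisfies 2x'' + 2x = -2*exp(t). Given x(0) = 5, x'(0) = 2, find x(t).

x = -exp(t)/2 + 5*sin(t)/2 + 11*cos(t)/2

Divide through by 2: x'' + x = -exp(t).
Characteristic equation r² + 1 = 0 has discriminant (0)² - 4·(1) = -4 < 0, so r = ± i.
Hence x_h = C1*cos(t) + C2*sin(t).
Try x_p = A*exp(t). Substituting into the equation and dividing by exp(t) gives A = -1/2, so x_p = -exp(t)/2.
General solution: x = -exp(t)/2 + C1*cos(t) + C2*sin(t).
Apply the initial conditions: x(0) = -1/2 + C1 = 5 and x'(0) = -1/2 + C2 = 2. Solving gives C1 = 11/2, C2 = 5/2.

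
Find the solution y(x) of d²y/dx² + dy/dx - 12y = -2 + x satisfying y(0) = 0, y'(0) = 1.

y = 23/144 - 25*exp(-4*x)/112 - x/12 + 4*exp(3*x)/63

Characteristic equation r² + r - 12 = 0 factors as (r + 4)(r - 3) = 0, so r = -4, 3.
Hence y_h = C1*exp(-4*x) + C2*exp(3*x).
For the particular solution try y_p = A0 + A1*x. Substituting and matching coefficients of each power of x gives A0 = 23/144, A1 = -1/12, so y_p = 23/144 - x/12.
General solution: y = 23/144 - x/12 + C1*exp(-4*x) + C2*exp(3*x).
Apply the initial conditions: y(0) = 23/144 + C1 + C2 = 0 and y'(0) = -1/12 - 4*C1 + 3*C2 = 1. Solving gives C1 = -25/112, C2 = 4/63.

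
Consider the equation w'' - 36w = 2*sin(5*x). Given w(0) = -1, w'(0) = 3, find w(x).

w = -559*exp(-6*x)/732 - 173*exp(6*x)/732 - 2*sin(5*x)/61

Characteristic equation r² - 36 = 0 factors as (r - 6)(r + 6) = 0, so r = 6, -6.
Hence w_h = C1*exp(6*x) + C2*exp(-6*x).
Try w_p = A*cos(5*x) + B*sin(5*x). Substituting and equating the coefficients of cos(5x) and sin(5x) gives A = 0, B = -2/61, so w_p = -2*sin(5*x)/61.
General solution: w = -2*sin(5*x)/61 + C1*exp(6*x) + C2*exp(-6*x).
Apply the initial conditions: w(0) = C1 + C2 = -1 and w'(0) = -10/61 - 6*C2 + 6*C1 = 3. Solving gives C1 = -173/732, C2 = -559/732.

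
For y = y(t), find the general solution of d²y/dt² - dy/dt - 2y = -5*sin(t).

Characteristic equation r² - r - 2 = 0 factors as (r - 2)(r + 1) = 0, so r = 2, -1.
Hence y_h = C1*exp(2*t) + C2*exp(-t).
Try y_p = A*cos(t) + B*sin(t). Substituting and equating the coefficients of cos(t) and sin(t) gives A = -1/2, B = 3/2, so y_p = -cos(t)/2 + 3*sin(t)/2.

y = -cos(t)/2 + 3*sin(t)/2 + C1*exp(2*t) + C2*exp(-t)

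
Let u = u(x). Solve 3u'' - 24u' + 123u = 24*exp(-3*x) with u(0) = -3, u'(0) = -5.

Divide through by 3: u'' - 8u' + 41u = 8*exp(-3*x).
Characteristic equation r² - 8r + 41 = 0 has discriminant (-8)² - 4·(41) = -100 < 0, so r = 4 ± 5i.
Hence u_h = C1*cos(5*x)*exp(4*x) + C2*exp(4*x)*sin(5*x).
Try u_p = A*exp(-3*x). Substituting into the equation and dividing by exp(-3*x) gives A = 4/37, so u_p = 4*exp(-3*x)/37.
General solution: u = 4*exp(-3*x)/37 + C1*cos(5*x)*exp(4*x) + C2*exp(4*x)*sin(5*x).
Apply the initial conditions: u(0) = 4/37 + C1 = -3 and u'(0) = -12/37 + 4*C1 + 5*C2 = -5. Solving gives C1 = -115/37, C2 = 287/185.

u = 4*exp(-3*x)/37 - 115*cos(5*x)*exp(4*x)/37 + 287*exp(4*x)*sin(5*x)/185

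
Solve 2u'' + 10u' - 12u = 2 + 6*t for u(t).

Divide through by 2: u'' + 5u' - 6u = 1 + 3*t.
Characteristic equation r² + 5r - 6 = 0 factors as (r + 6)(r - 1) = 0, so r = -6, 1.
Hence u_h = C1*exp(-6*t) + C2*exp(t).
For the particular solution try u_p = A0 + A1*t. Substituting and matching coefficients of each power of t gives A0 = -7/12, A1 = -1/2, so u_p = -7/12 - t/2.

u = -7/12 - t/2 + C1*exp(-6*t) + C2*exp(t)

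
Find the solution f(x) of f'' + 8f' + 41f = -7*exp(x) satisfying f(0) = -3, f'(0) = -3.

Characteristic equation r² + 8r + 41 = 0 has discriminant (8)² - 4·(41) = -100 < 0, so r = -4 ± 5i.
Hence f_h = C1*cos(5*x)*exp(-4*x) + C2*exp(-4*x)*sin(5*x).
Try f_p = A*exp(x). Substituting into the equation and dividing by exp(x) gives A = -7/50, so f_p = -7*exp(x)/50.
General solution: f = -7*exp(x)/50 + C1*cos(5*x)*exp(-4*x) + C2*exp(-4*x)*sin(5*x).
Apply the initial conditions: f(0) = -7/50 + C1 = -3 and f'(0) = -7/50 - 4*C1 + 5*C2 = -3. Solving gives C1 = -143/50, C2 = -143/50.

f = -7*exp(x)/50 - 143*cos(5*x)*exp(-4*x)/50 - 143*exp(-4*x)*sin(5*x)/50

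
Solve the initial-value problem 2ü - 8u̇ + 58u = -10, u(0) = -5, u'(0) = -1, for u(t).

u = -5/29 - 140*cos(5*t)*exp(2*t)/29 + 251*exp(2*t)*sin(5*t)/145

Divide through by 2: u'' - 4u' + 29u = -5.
Characteristic equation r² - 4r + 29 = 0 has discriminant (-4)² - 4·(29) = -100 < 0, so r = 2 ± 5i.
Hence u_h = C1*cos(5*t)*exp(2*t) + C2*exp(2*t)*sin(5*t).
For the particular solution try u_p = A0. Substituting and matching coefficients of each power of t gives A0 = -5/29, so u_p = -5/29.
General solution: u = -5/29 + C1*cos(5*t)*exp(2*t) + C2*exp(2*t)*sin(5*t).
Apply the initial conditions: u(0) = -5/29 + C1 = -5 and u'(0) = 2*C1 + 5*C2 = -1. Solving gives C1 = -140/29, C2 = 251/145.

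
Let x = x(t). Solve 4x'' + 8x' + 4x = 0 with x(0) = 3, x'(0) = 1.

x = 3*exp(-t) + 4*t*exp(-t)

Divide through by 4: x'' + 2x' + x = 0.
Characteristic equation r² + 2r + 1 = 0 has discriminant (2)² - 4·(1) = 0, so r = -1 is a repeated root.
Hence x_h = (C1 + C2*t)*exp(-t).
Apply the initial conditions: x(0) = C1 = 3 and x'(0) = C2 - C1 = 1. Solving gives C1 = 3, C2 = 4.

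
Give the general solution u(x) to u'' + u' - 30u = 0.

u = C1*exp(-6*x) + C2*exp(5*x)

Characteristic equation r² + r - 30 = 0 factors as (r + 6)(r - 5) = 0, so r = -6, 5.
Hence u_h = C1*exp(-6*x) + C2*exp(5*x).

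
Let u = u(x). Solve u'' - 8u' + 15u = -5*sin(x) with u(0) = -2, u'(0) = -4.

Characteristic equation r² - 8r + 15 = 0 factors as (r - 5)(r - 3) = 0, so r = 5, 3.
Hence u_h = C1*exp(5*x) + C2*exp(3*x).
Try u_p = A*cos(x) + B*sin(x). Substituting and equating the coefficients of cos(x) and sin(x) gives A = -2/13, B = -7/26, so u_p = -7*sin(x)/26 - 2*cos(x)/13.
General solution: u = -7*sin(x)/26 - 2*cos(x)/13 + C1*exp(5*x) + C2*exp(3*x).
Apply the initial conditions: u(0) = -2/13 + C1 + C2 = -2 and u'(0) = -7/26 + 3*C2 + 5*C1 = -4. Solving gives C1 = 47/52, C2 = -11/4.

u = -11*exp(3*x)/4 - 7*sin(x)/26 - 2*cos(x)/13 + 47*exp(5*x)/52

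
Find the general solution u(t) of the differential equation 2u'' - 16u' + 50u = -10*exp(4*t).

u = -5*exp(4*t)/9 + C1*cos(3*t)*exp(4*t) + C2*exp(4*t)*sin(3*t)

Divide through by 2: u'' - 8u' + 25u = -5*exp(4*t).
Characteristic equation r² - 8r + 25 = 0 has discriminant (-8)² - 4·(25) = -36 < 0, so r = 4 ± 3i.
Hence u_h = C1*cos(3*t)*exp(4*t) + C2*exp(4*t)*sin(3*t).
Try u_p = A*exp(4*t). Substituting into the equation and dividing by exp(4*t) gives A = -5/9, so u_p = -5*exp(4*t)/9.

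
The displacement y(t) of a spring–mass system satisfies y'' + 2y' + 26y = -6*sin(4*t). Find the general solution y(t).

Characteristic equation r² + 2r + 26 = 0 has discriminant (2)² - 4·(26) = -100 < 0, so r = -1 ± 5i.
Hence y_h = C1*cos(5*t)*exp(-t) + C2*exp(-t)*sin(5*t).
Try y_p = A*cos(4*t) + B*sin(4*t). Substituting and equating the coefficients of cos(4t) and sin(4t) gives A = 12/41, B = -15/41, so y_p = -15*sin(4*t)/41 + 12*cos(4*t)/41.

y = -15*sin(4*t)/41 + 12*cos(4*t)/41 + C1*cos(5*t)*exp(-t) + C2*exp(-t)*sin(5*t)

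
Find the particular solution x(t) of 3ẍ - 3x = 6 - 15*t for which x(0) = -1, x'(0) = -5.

x = -2 + 5*t - 9*exp(t)/2 + 11*exp(-t)/2

Divide through by 3: x'' - x = 2 - 5*t.
Characteristic equation r² - 1 = 0 factors as (r - 1)(r + 1) = 0, so r = 1, -1.
Hence x_h = C1*exp(t) + C2*exp(-t).
For the particular solution try x_p = A0 + A1*t. Substituting and matching coefficients of each power of t gives A0 = -2, A1 = 5, so x_p = -2 + 5*t.
General solution: x = -2 + 5*t + C1*exp(t) + C2*exp(-t).
Apply the initial conditions: x(0) = -2 + C1 + C2 = -1 and x'(0) = 5 + C1 - C2 = -5. Solving gives C1 = -9/2, C2 = 11/2.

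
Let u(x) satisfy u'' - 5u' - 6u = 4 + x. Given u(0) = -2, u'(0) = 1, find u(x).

u = -19/36 - 11*exp(6*x)/252 - 10*exp(-x)/7 - x/6

Characteristic equation r² - 5r - 6 = 0 factors as (r - 6)(r + 1) = 0, so r = 6, -1.
Hence u_h = C1*exp(6*x) + C2*exp(-x).
For the particular solution try u_p = A0 + A1*x. Substituting and matching coefficients of each power of x gives A0 = -19/36, A1 = -1/6, so u_p = -19/36 - x/6.
General solution: u = -19/36 - x/6 + C1*exp(6*x) + C2*exp(-x).
Apply the initial conditions: u(0) = -19/36 + C1 + C2 = -2 and u'(0) = -1/6 - C2 + 6*C1 = 1. Solving gives C1 = -11/252, C2 = -10/7.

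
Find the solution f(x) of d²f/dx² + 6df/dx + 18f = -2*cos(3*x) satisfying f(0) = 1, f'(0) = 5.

Characteristic equation r² + 6r + 18 = 0 has discriminant (6)² - 4·(18) = -36 < 0, so r = -3 ± 3i.
Hence f_h = C1*cos(3*x)*exp(-3*x) + C2*exp(-3*x)*sin(3*x).
Try f_p = A*cos(3*x) + B*sin(3*x). Substituting and equating the coefficients of cos(3x) and sin(3x) gives A = -2/45, B = -4/45, so f_p = -4*sin(3*x)/45 - 2*cos(3*x)/45.
General solution: f = -4*sin(3*x)/45 - 2*cos(3*x)/45 + C1*cos(3*x)*exp(-3*x) + C2*exp(-3*x)*sin(3*x).
Apply the initial conditions: f(0) = -2/45 + C1 = 1 and f'(0) = -4/15 - 3*C1 + 3*C2 = 5. Solving gives C1 = 47/45, C2 = 14/5.

f = -4*sin(3*x)/45 - 2*cos(3*x)/45 + 14*exp(-3*x)*sin(3*x)/5 + 47*cos(3*x)*exp(-3*x)/45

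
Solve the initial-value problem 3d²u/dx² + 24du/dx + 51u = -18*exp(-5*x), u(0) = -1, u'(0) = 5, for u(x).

Divide through by 3: u'' + 8u' + 17u = -6*exp(-5*x).
Characteristic equation r² + 8r + 17 = 0 has discriminant (8)² - 4·(17) = -4 < 0, so r = -4 ± i.
Hence u_h = C1*cos(x)*exp(-4*x) + C2*exp(-4*x)*sin(x).
Try u_p = A*exp(-5*x). Substituting into the equation and dividing by exp(-5*x) gives A = -3, so u_p = -3*exp(-5*x).
General solution: u = -3*exp(-5*x) + C1*cos(x)*exp(-4*x) + C2*exp(-4*x)*sin(x).
Apply the initial conditions: u(0) = -3 + C1 = -1 and u'(0) = 15 + C2 - 4*C1 = 5. Solving gives C1 = 2, C2 = -2.

u = -3*exp(-5*x) - 2*exp(-4*x)*sin(x) + 2*cos(x)*exp(-4*x)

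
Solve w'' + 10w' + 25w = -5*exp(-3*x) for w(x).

Characteristic equation r² + 10r + 25 = 0 has discriminant (10)² - 4·(25) = 0, so r = -5 is a repeated root.
Hence w_h = (C1 + C2*x)*exp(-5*x).
Try w_p = A*exp(-3*x). Substituting into the equation and dividing by exp(-3*x) gives A = -5/4, so w_p = -5*exp(-3*x)/4.

w = -5*exp(-3*x)/4 + C1*exp(-5*x) + C2*x*exp(-5*x)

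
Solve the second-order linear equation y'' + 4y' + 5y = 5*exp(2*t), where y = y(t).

Characteristic equation r² + 4r + 5 = 0 has discriminant (4)² - 4·(5) = -4 < 0, so r = -2 ± i.
Hence y_h = C1*cos(t)*exp(-2*t) + C2*exp(-2*t)*sin(t).
Try y_p = A*exp(2*t). Substituting into the equation and dividing by exp(2*t) gives A = 5/17, so y_p = 5*exp(2*t)/17.

y = 5*exp(2*t)/17 + C1*cos(t)*exp(-2*t) + C2*exp(-2*t)*sin(t)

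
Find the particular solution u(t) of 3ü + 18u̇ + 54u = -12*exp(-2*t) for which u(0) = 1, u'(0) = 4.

Divide through by 3: u'' + 6u' + 18u = -4*exp(-2*t).
Characteristic equation r² + 6r + 18 = 0 has discriminant (6)² - 4·(18) = -36 < 0, so r = -3 ± 3i.
Hence u_h = C1*cos(3*t)*exp(-3*t) + C2*exp(-3*t)*sin(3*t).
Try u_p = A*exp(-2*t). Substituting into the equation and dividing by exp(-2*t) gives A = -2/5, so u_p = -2*exp(-2*t)/5.
General solution: u = -2*exp(-2*t)/5 + C1*cos(3*t)*exp(-3*t) + C2*exp(-3*t)*sin(3*t).
Apply the initial conditions: u(0) = -2/5 + C1 = 1 and u'(0) = 4/5 - 3*C1 + 3*C2 = 4. Solving gives C1 = 7/5, C2 = 37/15.

u = -2*exp(-2*t)/5 + 7*cos(3*t)*exp(-3*t)/5 + 37*exp(-3*t)*sin(3*t)/15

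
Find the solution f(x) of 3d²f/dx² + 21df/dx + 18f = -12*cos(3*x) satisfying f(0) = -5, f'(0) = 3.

f = -133*exp(-x)/25 - 14*sin(3*x)/75 + 2*cos(3*x)/75 + 22*exp(-6*x)/75

Divide through by 3: f'' + 7f' + 6f = -4*cos(3*x).
Characteristic equation r² + 7r + 6 = 0 factors as (r + 1)(r + 6) = 0, so r = -1, -6.
Hence f_h = C1*exp(-x) + C2*exp(-6*x).
Try f_p = A*cos(3*x) + B*sin(3*x). Substituting and equating the coefficients of cos(3x) and sin(3x) gives A = 2/75, B = -14/75, so f_p = -14*sin(3*x)/75 + 2*cos(3*x)/75.
General solution: f = -14*sin(3*x)/75 + 2*cos(3*x)/75 + C1*exp(-x) + C2*exp(-6*x).
Apply the initial conditions: f(0) = 2/75 + C1 + C2 = -5 and f'(0) = -14/25 - C1 - 6*C2 = 3. Solving gives C1 = -133/25, C2 = 22/75.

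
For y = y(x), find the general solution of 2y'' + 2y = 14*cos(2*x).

Divide through by 2: y'' + y = 7*cos(2*x).
Characteristic equation r² + 1 = 0 has discriminant (0)² - 4·(1) = -4 < 0, so r = ± i.
Hence y_h = C1*cos(x) + C2*sin(x).
Try y_p = A*cos(2*x) + B*sin(2*x). Substituting and equating the coefficients of cos(2x) and sin(2x) gives A = -7/3, B = 0, so y_p = -7*cos(2*x)/3.

y = -7*cos(2*x)/3 + C1*cos(x) + C2*sin(x)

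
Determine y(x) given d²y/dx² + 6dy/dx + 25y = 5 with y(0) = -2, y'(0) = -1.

Characteristic equation r² + 6r + 25 = 0 has discriminant (6)² - 4·(25) = -64 < 0, so r = -3 ± 4i.
Hence y_h = C1*cos(4*x)*exp(-3*x) + C2*exp(-3*x)*sin(4*x).
For the particular solution try y_p = A0. Substituting and matching coefficients of each power of x gives A0 = 1/5, so y_p = 1/5.
General solution: y = 1/5 + C1*cos(4*x)*exp(-3*x) + C2*exp(-3*x)*sin(4*x).
Apply the initial conditions: y(0) = 1/5 + C1 = -2 and y'(0) = -3*C1 + 4*C2 = -1. Solving gives C1 = -11/5, C2 = -19/10.

y = 1/5 - 19*exp(-3*x)*sin(4*x)/10 - 11*cos(4*x)*exp(-3*x)/5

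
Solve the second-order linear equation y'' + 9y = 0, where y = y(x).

y = C1*cos(3*x) + C2*sin(3*x)

Characteristic equation r² + 9 = 0 has discriminant (0)² - 4·(9) = -36 < 0, so r = ± 3i.
Hence y_h = C1*cos(3*x) + C2*sin(3*x).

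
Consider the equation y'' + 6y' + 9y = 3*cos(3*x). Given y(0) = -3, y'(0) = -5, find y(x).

y = -3*exp(-3*x) + sin(3*x)/6 - 29*x*exp(-3*x)/2

Characteristic equation r² + 6r + 9 = 0 has discriminant (6)² - 4·(9) = 0, so r = -3 is a repeated root.
Hence y_h = (C1 + C2*x)*exp(-3*x).
Try y_p = A*cos(3*x) + B*sin(3*x). Substituting and equating the coefficients of cos(3x) and sin(3x) gives A = 0, B = 1/6, so y_p = sin(3*x)/6.
General solution: y = sin(3*x)/6 + C1*exp(-3*x) + C2*x*exp(-3*x).
Apply the initial conditions: y(0) = C1 = -3 and y'(0) = 1/2 + C2 - 3*C1 = -5. Solving gives C1 = -3, C2 = -29/2.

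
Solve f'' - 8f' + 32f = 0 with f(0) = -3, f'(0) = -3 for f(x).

f = -3*cos(4*x)*exp(4*x) + 9*exp(4*x)*sin(4*x)/4

Characteristic equation r² - 8r + 32 = 0 has discriminant (-8)² - 4·(32) = -64 < 0, so r = 4 ± 4i.
Hence f_h = C1*cos(4*x)*exp(4*x) + C2*exp(4*x)*sin(4*x).
Apply the initial conditions: f(0) = C1 = -3 and f'(0) = 4*C1 + 4*C2 = -3. Solving gives C1 = -3, C2 = 9/4.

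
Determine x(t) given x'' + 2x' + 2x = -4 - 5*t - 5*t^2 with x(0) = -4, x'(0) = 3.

Characteristic equation r² + 2r + 2 = 0 has discriminant (2)² - 4·(2) = -4 < 0, so r = -1 ± i.
Hence x_h = C1*cos(t)*exp(-t) + C2*exp(-t)*sin(t).
For the particular solution try x_p = A0 + A1*t + A2*t^2. Substituting and matching coefficients of each power of t gives A0 = -2, A1 = 5/2, A2 = -5/2, so x_p = -2 - 5*t^2/2 + 5*t/2.
General solution: x = -2 - 5*t^2/2 + 5*t/2 + C1*cos(t)*exp(-t) + C2*exp(-t)*sin(t).
Apply the initial conditions: x(0) = -2 + C1 = -4 and x'(0) = 5/2 + C2 - C1 = 3. Solving gives C1 = -2, C2 = -3/2.

x = -2 - 5*t**2/2 + 5*t/2 - 2*cos(t)*exp(-t) - 3*exp(-t)*sin(t)/2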